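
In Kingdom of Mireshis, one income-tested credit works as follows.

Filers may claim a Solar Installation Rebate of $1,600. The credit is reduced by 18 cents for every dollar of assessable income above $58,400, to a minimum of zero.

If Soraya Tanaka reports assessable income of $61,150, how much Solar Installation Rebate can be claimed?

$1,105

Solar Installation Rebate: 18% of the $2,750 excess over $58,400 is $495; credit = $1,600 − $495 = $1,105.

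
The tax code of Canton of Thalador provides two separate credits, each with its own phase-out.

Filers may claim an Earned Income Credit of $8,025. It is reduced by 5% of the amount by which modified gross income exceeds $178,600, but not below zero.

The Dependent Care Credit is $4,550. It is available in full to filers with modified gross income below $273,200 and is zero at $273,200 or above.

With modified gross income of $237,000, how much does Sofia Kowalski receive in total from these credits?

$9,655

Earned Income Credit: 5% of the $58,400 excess over $178,600 is $2,920; credit = $8,025 − $2,920 = $5,105.
Dependent Care Credit: $237,000 is below the $273,200 cutoff, so the full $4,550 applies.
Total: $5,105 + $4,550 = $9,655.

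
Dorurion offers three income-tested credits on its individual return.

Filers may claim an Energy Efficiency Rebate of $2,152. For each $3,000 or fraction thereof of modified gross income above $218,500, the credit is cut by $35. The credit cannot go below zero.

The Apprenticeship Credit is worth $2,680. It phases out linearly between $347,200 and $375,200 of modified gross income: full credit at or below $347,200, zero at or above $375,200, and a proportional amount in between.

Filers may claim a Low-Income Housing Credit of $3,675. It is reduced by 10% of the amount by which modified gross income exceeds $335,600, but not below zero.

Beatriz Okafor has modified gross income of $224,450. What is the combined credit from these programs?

$8,437

Energy Efficiency Rebate: income exceeds $218,500 by $5,950, which is 2 full-or-partial $3,000 increments; reduction = 2 × $35 = $70, leaving $2,082.
Apprenticeship Credit: $224,450 is at or below the $347,200 threshold, so the full $2,680 applies.
Low-Income Housing Credit: $224,450 is at or below the $335,600 threshold, so the full $3,675 applies.
Total: $2,082 + $2,680 + $3,675 = $8,437.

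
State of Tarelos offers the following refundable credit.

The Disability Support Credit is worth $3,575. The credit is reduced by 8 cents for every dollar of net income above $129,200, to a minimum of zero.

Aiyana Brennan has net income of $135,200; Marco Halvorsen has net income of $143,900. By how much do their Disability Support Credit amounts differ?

$696

Aiyana ($135,200): Disability Support Credit: 8% of the $6,000 excess over $129,200 is $480; credit = $3,575 − $480 = $3,095.
Marco ($143,900): Disability Support Credit: 8% of the $14,700 excess over $129,200 is $1,176; credit = $3,575 − $1,176 = $2,399.
Difference: |$3,095 − $2,399| = $696.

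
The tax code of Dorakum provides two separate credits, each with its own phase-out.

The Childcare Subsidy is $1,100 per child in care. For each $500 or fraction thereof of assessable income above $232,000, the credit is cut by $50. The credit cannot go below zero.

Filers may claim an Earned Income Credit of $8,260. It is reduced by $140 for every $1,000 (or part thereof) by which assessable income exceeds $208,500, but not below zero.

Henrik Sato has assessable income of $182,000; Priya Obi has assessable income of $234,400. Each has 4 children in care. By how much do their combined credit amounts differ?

Henrik ($182,000): Childcare Subsidy: base = 4 × $1,100 = $4,400. $182,000 is at or below the $232,000 threshold, so the full $4,400 applies. Earned Income Credit: $182,000 is at or below the $208,500 threshold, so the full $8,260 applies. total $4,400 + $8,260 = $12,660
Priya ($234,400): Childcare Subsidy: base = 4 × $1,100 = $4,400. income exceeds $232,000 by $2,400, which is 5 full-or-partial $500 increments; reduction = 5 × $50 = $250, leaving $4,150. Earned Income Credit: income exceeds $208,500 by $25,900, which is 26 full-or-partial $1,000 increments; reduction = 26 × $140 = $3,640, leaving $4,620. total $4,150 + $4,620 = $8,770
Difference: |$12,660 − $8,770| = $3,890.

$3,890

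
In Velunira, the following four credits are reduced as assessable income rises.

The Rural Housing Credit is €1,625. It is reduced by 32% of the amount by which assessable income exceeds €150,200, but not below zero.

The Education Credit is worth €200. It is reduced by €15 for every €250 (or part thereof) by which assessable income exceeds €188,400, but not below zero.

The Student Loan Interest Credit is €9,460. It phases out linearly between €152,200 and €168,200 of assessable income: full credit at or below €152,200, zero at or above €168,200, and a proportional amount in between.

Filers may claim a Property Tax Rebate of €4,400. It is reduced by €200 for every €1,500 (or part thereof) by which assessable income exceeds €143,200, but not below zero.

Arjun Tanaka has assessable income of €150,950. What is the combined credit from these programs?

€14,245

Rural Housing Credit: 32% of the €750 excess over €150,200 is €240; credit = €1,625 − €240 = €1,385.
Education Credit: €150,950 is at or below the €188,400 threshold, so the full €200 applies.
Student Loan Interest Credit: €150,950 is at or below the €152,200 threshold, so the full €9,460 applies.
Property Tax Rebate: income exceeds €143,200 by €7,750, which is 6 full-or-partial €1,500 increments; reduction = 6 × €200 = €1,200, leaving €3,200.
Total: €1,385 + €200 + €9,460 + €3,200 = €14,245.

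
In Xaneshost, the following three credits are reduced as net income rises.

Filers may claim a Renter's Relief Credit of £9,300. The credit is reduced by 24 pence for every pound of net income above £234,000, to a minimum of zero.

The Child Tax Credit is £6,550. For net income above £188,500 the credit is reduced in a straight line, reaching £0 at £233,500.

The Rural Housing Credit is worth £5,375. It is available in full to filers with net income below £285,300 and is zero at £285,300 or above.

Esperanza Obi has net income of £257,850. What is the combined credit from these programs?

£8,951

Renter's Relief Credit: 24% of the £23,850 excess over £234,000 is £5,724; credit = £9,300 − £5,724 = £3,576.
Child Tax Credit: £257,850 is at or above £233,500, so the credit is £0.
Rural Housing Credit: £257,850 is below the £285,300 cutoff, so the full £5,375 applies.
Total: £3,576 + £0 + £5,375 = £8,951.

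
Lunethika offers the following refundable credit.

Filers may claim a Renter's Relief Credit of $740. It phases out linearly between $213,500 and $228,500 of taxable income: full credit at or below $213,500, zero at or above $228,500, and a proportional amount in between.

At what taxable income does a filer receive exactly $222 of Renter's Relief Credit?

$224,000

$222 is 222/740 of the full $740, so 518/740 of the $15,000 range has been used: income = $213,500 + $15,000 × 518/740 = $224,000.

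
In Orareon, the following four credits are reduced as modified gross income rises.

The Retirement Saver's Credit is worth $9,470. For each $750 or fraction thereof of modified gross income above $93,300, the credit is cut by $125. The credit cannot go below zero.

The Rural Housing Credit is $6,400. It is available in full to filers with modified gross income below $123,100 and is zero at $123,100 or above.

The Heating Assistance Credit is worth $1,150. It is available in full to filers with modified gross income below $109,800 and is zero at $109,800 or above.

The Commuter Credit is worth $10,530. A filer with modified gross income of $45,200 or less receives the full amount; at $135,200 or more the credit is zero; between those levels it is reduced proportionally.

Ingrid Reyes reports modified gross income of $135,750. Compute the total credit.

$2,345

Retirement Saver's Credit: income exceeds $93,300 by $42,450, which is 57 full-or-partial $750 increments; reduction = 57 × $125 = $7,125, leaving $2,345.
Rural Housing Credit: $135,750 meets or exceeds the $123,100 cutoff, so the credit is $0.
Heating Assistance Credit: $135,750 meets or exceeds the $109,800 cutoff, so the credit is $0.
Commuter Credit: $135,750 is at or above $135,200, so the credit is $0.
Total: $2,345 + $0 + $0 + $0 = $2,345.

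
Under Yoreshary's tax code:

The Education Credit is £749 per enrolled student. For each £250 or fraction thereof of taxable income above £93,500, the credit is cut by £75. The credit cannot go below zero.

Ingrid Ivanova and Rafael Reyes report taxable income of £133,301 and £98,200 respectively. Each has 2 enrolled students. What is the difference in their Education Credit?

£73

Ingrid (£133,301): Education Credit: base = 2 × £749 = £1,498. income exceeds £93,500 by £39,801 → 160 increments × £75 = £12,000 ≥ base, so the credit is £0.
Rafael (£98,200): Education Credit: base = 2 × £749 = £1,498. income exceeds £93,500 by £4,700, which is 19 full-or-partial £250 increments; reduction = 19 × £75 = £1,425, leaving £73.
Difference: |£0 − £73| = £73.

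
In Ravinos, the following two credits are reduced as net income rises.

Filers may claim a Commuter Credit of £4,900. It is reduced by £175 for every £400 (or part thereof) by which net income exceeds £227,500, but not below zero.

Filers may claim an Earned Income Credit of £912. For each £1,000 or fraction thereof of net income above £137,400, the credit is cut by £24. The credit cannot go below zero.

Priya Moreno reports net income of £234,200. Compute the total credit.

Commuter Credit: income exceeds £227,500 by £6,700, which is 17 full-or-partial £400 increments; reduction = 17 × £175 = £2,975, leaving £1,925.
Earned Income Credit: income exceeds £137,400 by £96,800 → 97 increments × £24 = £2,328 ≥ base, so the credit is £0.
Total: £1,925 + £0 = £1,925.

£1,925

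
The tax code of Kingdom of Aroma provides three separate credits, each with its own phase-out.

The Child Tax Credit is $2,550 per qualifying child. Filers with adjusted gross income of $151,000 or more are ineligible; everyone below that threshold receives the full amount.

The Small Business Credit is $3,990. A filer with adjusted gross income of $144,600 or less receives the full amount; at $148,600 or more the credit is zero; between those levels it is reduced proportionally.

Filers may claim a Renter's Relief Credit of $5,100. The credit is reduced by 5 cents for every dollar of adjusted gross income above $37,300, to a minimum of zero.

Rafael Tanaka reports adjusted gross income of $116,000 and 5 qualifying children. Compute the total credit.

$17,905

Child Tax Credit: base = 5 × $2,550 = $12,750. $116,000 is below the $151,000 cutoff, so the full $12,750 applies.
Small Business Credit: $116,000 is at or below the $144,600 threshold, so the full $3,990 applies.
Renter's Relief Credit: 5% of the $78,700 excess over $37,300 is $3,935; credit = $5,100 − $3,935 = $1,165.
Total: $12,750 + $3,990 + $1,165 = $17,905.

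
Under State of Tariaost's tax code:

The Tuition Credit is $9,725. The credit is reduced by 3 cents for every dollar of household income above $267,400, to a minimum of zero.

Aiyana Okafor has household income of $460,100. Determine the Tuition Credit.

$3,944

Tuition Credit: 3% of the $192,700 excess over $267,400 is $5,781; credit = $9,725 − $5,781 = $3,944.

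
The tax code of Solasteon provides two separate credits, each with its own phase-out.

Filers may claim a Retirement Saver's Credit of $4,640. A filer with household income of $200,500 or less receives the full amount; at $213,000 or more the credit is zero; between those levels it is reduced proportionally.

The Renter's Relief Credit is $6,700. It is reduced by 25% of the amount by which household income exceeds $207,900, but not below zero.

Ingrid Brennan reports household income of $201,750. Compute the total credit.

$10,876

Retirement Saver's Credit: $201,750 is $1,250 into a $12,500 phase-out range, leaving 11,250/12,500 of the credit: $4,640 × 11,250/12,500 = $4,176.
Renter's Relief Credit: $201,750 is at or below the $207,900 threshold, so the full $6,700 applies.
Total: $4,176 + $6,700 = $10,876.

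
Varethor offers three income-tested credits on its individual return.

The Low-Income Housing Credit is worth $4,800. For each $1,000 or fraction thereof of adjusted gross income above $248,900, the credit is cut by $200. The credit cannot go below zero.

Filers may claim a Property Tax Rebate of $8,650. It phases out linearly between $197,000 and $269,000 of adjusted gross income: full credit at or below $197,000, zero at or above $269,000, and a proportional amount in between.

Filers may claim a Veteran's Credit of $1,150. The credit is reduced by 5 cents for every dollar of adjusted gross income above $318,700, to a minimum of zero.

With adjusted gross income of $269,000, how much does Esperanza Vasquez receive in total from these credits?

$1,750

Low-Income Housing Credit: income exceeds $248,900 by $20,100, which is 21 full-or-partial $1,000 increments; reduction = 21 × $200 = $4,200, leaving $600.
Property Tax Rebate: $269,000 is at or above $269,000, so the credit is $0.
Veteran's Credit: $269,000 is at or below the $318,700 threshold, so the full $1,150 applies.
Total: $600 + $0 + $1,150 = $1,750.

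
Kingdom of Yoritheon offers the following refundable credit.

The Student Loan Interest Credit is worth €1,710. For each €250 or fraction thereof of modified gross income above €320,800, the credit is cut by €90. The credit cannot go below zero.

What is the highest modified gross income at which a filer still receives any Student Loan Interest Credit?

After 18 increments the reduction is 18 × €90 = €1,620, leaving €90; one more increment wipes it out. Increment 18 ends at excess 18 × €250 = €4,500, so the highest qualifying income is €320,800 + €4,500 = €325,300.

€325,300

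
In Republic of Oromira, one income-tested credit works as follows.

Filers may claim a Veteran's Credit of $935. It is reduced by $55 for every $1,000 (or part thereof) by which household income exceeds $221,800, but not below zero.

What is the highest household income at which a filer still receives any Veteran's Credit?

$237,800

After 16 increments the reduction is 16 × $55 = $880, leaving $55; one more increment wipes it out. Increment 16 ends at excess 16 × $1,000 = $16,000, so the highest qualifying income is $221,800 + $16,000 = $237,800.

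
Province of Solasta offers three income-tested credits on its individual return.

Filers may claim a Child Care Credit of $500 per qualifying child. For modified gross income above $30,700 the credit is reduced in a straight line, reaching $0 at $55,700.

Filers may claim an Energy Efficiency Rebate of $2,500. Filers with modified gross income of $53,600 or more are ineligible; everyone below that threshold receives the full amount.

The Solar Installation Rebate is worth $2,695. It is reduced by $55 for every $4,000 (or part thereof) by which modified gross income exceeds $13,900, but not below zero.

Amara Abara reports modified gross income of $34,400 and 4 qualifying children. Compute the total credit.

Child Care Credit: base = 4 × $500 = $2,000. $34,400 is $3,700 into a $25,000 phase-out range, leaving 21,300/25,000 of the credit: $2,000 × 21,300/25,000 = $1,704.
Energy Efficiency Rebate: $34,400 is below the $53,600 cutoff, so the full $2,500 applies.
Solar Installation Rebate: income exceeds $13,900 by $20,500, which is 6 full-or-partial $4,000 increments; reduction = 6 × $55 = $330, leaving $2,365.
Total: $1,704 + $2,500 + $2,365 = $6,569.

$6,569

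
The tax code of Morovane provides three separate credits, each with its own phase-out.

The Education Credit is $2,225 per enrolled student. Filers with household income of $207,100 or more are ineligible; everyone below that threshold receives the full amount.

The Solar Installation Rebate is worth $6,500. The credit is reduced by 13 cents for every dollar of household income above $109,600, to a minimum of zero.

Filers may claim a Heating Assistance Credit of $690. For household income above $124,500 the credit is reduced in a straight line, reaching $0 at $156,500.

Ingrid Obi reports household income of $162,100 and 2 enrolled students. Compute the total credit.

Education Credit: base = 2 × $2,225 = $4,450. $162,100 is below the $207,100 cutoff, so the full $4,450 applies.
Solar Installation Rebate: 13% of the $52,500 excess over $109,600 is $6,825 ≥ base, so the credit is $0.
Heating Assistance Credit: $162,100 is at or above $156,500, so the credit is $0.
Total: $4,450 + $0 + $0 = $4,450.

$4,450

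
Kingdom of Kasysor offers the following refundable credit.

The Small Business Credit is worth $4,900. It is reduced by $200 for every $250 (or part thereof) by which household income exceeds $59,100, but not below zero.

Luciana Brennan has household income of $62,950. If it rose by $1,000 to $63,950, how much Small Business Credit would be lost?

$800

At $62,950 — income exceeds $59,100 by $3,850, which is 16 full-or-partial $250 increments; reduction = 16 × $200 = $3,200, leaving $1,700.
At $63,950 — income exceeds $59,100 by $4,850, which is 20 full-or-partial $250 increments; reduction = 20 × $200 = $4,000, leaving $900.
Lost: $1,700 − $900 = $800.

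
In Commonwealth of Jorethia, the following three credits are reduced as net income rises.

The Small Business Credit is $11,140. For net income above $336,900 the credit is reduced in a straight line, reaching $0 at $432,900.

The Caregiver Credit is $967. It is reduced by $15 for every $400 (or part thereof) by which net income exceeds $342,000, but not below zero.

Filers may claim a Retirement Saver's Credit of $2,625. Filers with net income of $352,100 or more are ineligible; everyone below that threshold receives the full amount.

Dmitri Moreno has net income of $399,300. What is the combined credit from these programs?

$3,899

Small Business Credit: $399,300 is $62,400 into a $96,000 phase-out range, leaving 33,600/96,000 of the credit: $11,140 × 33,600/96,000 = $3,899.
Caregiver Credit: income exceeds $342,000 by $57,300 → 144 increments × $15 = $2,160 ≥ base, so the credit is $0.
Retirement Saver's Credit: $399,300 meets or exceeds the $352,100 cutoff, so the credit is $0.
Total: $3,899 + $0 + $0 = $3,899.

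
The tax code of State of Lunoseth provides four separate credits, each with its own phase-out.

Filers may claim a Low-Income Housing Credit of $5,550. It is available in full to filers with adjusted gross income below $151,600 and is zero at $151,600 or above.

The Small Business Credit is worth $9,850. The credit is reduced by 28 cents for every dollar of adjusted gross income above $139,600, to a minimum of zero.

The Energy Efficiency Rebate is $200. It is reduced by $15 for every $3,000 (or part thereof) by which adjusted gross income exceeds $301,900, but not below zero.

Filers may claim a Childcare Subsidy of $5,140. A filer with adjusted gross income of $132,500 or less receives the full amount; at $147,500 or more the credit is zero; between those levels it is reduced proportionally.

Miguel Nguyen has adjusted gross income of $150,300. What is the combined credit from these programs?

$12,604

Low-Income Housing Credit: $150,300 is below the $151,600 cutoff, so the full $5,550 applies.
Small Business Credit: 28% of the $10,700 excess over $139,600 is $2,996; credit = $9,850 − $2,996 = $6,854.
Energy Efficiency Rebate: $150,300 is at or below the $301,900 threshold, so the full $200 applies.
Childcare Subsidy: $150,300 is at or above $147,500, so the credit is $0.
Total: $5,550 + $6,854 + $200 + $0 = $12,604.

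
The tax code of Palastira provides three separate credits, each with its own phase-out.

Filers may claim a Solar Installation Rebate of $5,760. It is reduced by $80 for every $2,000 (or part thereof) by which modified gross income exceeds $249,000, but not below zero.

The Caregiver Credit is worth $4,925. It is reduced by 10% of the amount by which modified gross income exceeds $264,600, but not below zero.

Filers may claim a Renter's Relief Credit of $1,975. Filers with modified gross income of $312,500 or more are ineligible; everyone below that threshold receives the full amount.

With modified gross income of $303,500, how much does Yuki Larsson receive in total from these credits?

Solar Installation Rebate: income exceeds $249,000 by $54,500, which is 28 full-or-partial $2,000 increments; reduction = 28 × $80 = $2,240, leaving $3,520.
Caregiver Credit: 10% of the $38,900 excess over $264,600 is $3,890; credit = $4,925 − $3,890 = $1,035.
Renter's Relief Credit: $303,500 is below the $312,500 cutoff, so the full $1,975 applies.
Total: $3,520 + $1,035 + $1,975 = $6,530.

$6,530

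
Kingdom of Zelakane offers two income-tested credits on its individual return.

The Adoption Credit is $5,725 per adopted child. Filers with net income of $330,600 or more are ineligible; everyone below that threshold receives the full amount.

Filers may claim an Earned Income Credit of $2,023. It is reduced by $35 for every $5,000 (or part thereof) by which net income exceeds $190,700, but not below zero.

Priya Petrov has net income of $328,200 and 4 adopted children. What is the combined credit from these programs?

$23,943

Adoption Credit: base = 4 × $5,725 = $22,900. $328,200 is below the $330,600 cutoff, so the full $22,900 applies.
Earned Income Credit: income exceeds $190,700 by $137,500, which is 28 full-or-partial $5,000 increments; reduction = 28 × $35 = $980, leaving $1,043.
Total: $22,900 + $1,043 = $23,943.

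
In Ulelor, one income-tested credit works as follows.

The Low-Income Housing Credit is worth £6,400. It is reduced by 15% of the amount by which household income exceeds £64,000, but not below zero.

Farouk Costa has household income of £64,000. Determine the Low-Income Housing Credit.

Low-Income Housing Credit: £64,000 is at or below the £64,000 threshold, so the full £6,400 applies.

£6,400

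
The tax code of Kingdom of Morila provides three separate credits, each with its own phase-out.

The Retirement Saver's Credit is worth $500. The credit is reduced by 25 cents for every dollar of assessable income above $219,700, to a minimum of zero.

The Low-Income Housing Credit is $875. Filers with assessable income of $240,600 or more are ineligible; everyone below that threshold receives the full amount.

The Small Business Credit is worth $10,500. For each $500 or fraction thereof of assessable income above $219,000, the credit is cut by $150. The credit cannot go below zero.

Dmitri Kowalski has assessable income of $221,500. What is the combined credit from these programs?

Retirement Saver's Credit: 25% of the $1,800 excess over $219,700 is $450; credit = $500 − $450 = $50.
Low-Income Housing Credit: $221,500 is below the $240,600 cutoff, so the full $875 applies.
Small Business Credit: income exceeds $219,000 by $2,500, which is 5 full-or-partial $500 increments; reduction = 5 × $150 = $750, leaving $9,750.
Total: $50 + $875 + $9,750 = $10,675.

$10,675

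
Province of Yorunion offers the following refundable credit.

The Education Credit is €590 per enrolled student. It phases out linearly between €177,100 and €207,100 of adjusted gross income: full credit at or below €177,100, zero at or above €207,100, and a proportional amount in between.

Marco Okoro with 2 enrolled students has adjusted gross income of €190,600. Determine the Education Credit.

€649

Education Credit: base = 2 × €590 = €1,180. €190,600 is €13,500 into a €30,000 phase-out range, leaving 16,500/30,000 of the credit: €1,180 × 16,500/30,000 = €649.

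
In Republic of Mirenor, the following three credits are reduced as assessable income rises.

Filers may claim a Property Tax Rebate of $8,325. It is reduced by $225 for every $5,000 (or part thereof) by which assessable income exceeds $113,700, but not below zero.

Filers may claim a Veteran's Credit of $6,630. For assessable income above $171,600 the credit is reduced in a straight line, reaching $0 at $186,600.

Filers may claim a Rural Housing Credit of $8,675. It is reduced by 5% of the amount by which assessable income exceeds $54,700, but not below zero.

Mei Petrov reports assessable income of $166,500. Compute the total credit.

$15,565

Property Tax Rebate: income exceeds $113,700 by $52,800, which is 11 full-or-partial $5,000 increments; reduction = 11 × $225 = $2,475, leaving $5,850.
Veteran's Credit: $166,500 is at or below the $171,600 threshold, so the full $6,630 applies.
Rural Housing Credit: 5% of the $111,800 excess over $54,700 is $5,590; credit = $8,675 − $5,590 = $3,085.
Total: $5,850 + $6,630 + $3,085 = $15,565.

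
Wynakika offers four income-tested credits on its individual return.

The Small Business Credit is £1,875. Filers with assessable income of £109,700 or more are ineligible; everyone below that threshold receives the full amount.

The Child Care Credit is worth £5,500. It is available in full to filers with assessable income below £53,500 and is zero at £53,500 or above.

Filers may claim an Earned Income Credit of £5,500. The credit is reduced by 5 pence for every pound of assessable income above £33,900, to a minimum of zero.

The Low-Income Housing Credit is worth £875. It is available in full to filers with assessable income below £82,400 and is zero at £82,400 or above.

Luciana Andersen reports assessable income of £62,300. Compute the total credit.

£6,830

Small Business Credit: £62,300 is below the £109,700 cutoff, so the full £1,875 applies.
Child Care Credit: £62,300 meets or exceeds the £53,500 cutoff, so the credit is £0.
Earned Income Credit: 5% of the £28,400 excess over £33,900 is £1,420; credit = £5,500 − £1,420 = £4,080.
Low-Income Housing Credit: £62,300 is below the £82,400 cutoff, so the full £875 applies.
Total: £1,875 + £0 + £4,080 + £875 = £6,830.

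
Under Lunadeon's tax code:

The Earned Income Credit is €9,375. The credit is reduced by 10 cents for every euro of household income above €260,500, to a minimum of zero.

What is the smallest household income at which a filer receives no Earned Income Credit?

The credit falls by 10% of each euro above €260,500, so it reaches zero when the excess is €9,375 / 10% = €93,750: income = €260,500 + €93,750 = €354,250.

€354,250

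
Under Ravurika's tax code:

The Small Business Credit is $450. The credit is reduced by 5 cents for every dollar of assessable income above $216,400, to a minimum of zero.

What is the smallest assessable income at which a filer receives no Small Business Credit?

$225,400

The credit falls by 5% of each dollar above $216,400, so it reaches zero when the excess is $450 / 5% = $9,000: income = $216,400 + $9,000 = $225,400.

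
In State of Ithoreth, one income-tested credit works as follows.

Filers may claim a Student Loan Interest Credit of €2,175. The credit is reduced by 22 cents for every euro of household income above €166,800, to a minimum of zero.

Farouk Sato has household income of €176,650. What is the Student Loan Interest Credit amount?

€8

Student Loan Interest Credit: 22% of the €9,850 excess over €166,800 is €2,167; credit = €2,175 − €2,167 = €8.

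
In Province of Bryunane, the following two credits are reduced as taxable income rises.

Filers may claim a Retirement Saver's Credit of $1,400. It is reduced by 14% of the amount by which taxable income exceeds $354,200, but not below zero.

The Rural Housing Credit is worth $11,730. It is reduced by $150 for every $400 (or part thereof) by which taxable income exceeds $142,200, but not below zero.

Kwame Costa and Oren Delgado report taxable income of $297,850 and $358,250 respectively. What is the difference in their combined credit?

$567

Kwame ($297,850): Retirement Saver's Credit: $297,850 is at or below the $354,200 threshold, so the full $1,400 applies. Rural Housing Credit: income exceeds $142,200 by $155,650 → 390 increments × $150 = $58,500 ≥ base, so the credit is $0. total $1,400 + $0 = $1,400
Oren ($358,250): Retirement Saver's Credit: 14% of the $4,050 excess over $354,200 is $567; credit = $1,400 − $567 = $833. Rural Housing Credit: income exceeds $142,200 by $216,050 → 541 increments × $150 = $81,150 ≥ base, so the credit is $0. total $833 + $0 = $833
Difference: |$1,400 − $833| = $567.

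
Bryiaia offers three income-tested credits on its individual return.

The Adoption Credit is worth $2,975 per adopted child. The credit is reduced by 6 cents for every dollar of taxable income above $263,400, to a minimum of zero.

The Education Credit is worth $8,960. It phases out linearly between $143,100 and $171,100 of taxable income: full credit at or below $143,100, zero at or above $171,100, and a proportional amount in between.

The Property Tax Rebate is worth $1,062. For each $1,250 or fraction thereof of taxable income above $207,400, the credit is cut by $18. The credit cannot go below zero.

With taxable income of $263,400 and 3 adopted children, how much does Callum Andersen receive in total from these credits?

Adoption Credit: base = 3 × $2,975 = $8,925. $263,400 is at or below the $263,400 threshold, so the full $8,925 applies.
Education Credit: $263,400 is at or above $171,100, so the credit is $0.
Property Tax Rebate: income exceeds $207,400 by $56,000, which is 45 full-or-partial $1,250 increments; reduction = 45 × $18 = $810, leaving $252.
Total: $8,925 + $0 + $252 = $9,177.

$9,177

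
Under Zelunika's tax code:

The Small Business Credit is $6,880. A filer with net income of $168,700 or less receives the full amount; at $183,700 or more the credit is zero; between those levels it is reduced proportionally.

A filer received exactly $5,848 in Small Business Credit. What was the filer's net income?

$170,950

$5,848 is 5,848/6,880 of the full $6,880, so 1,032/6,880 of the $15,000 range has been used: income = $168,700 + $15,000 × 1,032/6,880 = $170,950.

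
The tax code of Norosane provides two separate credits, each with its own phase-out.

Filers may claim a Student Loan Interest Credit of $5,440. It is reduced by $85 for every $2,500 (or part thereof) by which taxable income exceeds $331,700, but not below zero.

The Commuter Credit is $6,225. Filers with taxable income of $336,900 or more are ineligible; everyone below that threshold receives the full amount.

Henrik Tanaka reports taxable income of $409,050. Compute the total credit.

Student Loan Interest Credit: income exceeds $331,700 by $77,350, which is 31 full-or-partial $2,500 increments; reduction = 31 × $85 = $2,635, leaving $2,805.
Commuter Credit: $409,050 meets or exceeds the $336,900 cutoff, so the credit is $0.
Total: $2,805 + $0 = $2,805.

$2,805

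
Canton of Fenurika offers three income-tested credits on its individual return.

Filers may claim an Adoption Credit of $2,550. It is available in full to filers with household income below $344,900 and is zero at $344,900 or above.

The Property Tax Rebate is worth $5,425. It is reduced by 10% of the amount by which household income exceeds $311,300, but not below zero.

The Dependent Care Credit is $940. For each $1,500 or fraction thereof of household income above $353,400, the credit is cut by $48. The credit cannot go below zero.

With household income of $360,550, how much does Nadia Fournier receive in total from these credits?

$1,200

Adoption Credit: $360,550 meets or exceeds the $344,900 cutoff, so the credit is $0.
Property Tax Rebate: 10% of the $49,250 excess over $311,300 is $4,925; credit = $5,425 − $4,925 = $500.
Dependent Care Credit: income exceeds $353,400 by $7,150, which is 5 full-or-partial $1,500 increments; reduction = 5 × $48 = $240, leaving $700.
Total: $0 + $500 + $700 = $1,200.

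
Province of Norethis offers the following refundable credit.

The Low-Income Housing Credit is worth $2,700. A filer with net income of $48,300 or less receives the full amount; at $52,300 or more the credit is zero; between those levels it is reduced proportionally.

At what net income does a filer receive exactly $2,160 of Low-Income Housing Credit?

$49,100

$2,160 is 2,160/2,700 of the full $2,700, so 540/2,700 of the $4,000 range has been used: income = $48,300 + $4,000 × 540/2,700 = $49,100.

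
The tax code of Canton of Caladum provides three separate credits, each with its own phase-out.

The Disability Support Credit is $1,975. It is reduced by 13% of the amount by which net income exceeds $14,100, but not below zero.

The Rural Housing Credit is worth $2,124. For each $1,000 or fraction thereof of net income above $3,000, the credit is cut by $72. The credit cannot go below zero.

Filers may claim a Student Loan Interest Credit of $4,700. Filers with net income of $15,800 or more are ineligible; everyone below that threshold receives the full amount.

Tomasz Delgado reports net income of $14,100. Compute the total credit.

$7,935

Disability Support Credit: $14,100 is at or below the $14,100 threshold, so the full $1,975 applies.
Rural Housing Credit: income exceeds $3,000 by $11,100, which is 12 full-or-partial $1,000 increments; reduction = 12 × $72 = $864, leaving $1,260.
Student Loan Interest Credit: $14,100 is below the $15,800 cutoff, so the full $4,700 applies.
Total: $1,975 + $1,260 + $4,700 = $7,935.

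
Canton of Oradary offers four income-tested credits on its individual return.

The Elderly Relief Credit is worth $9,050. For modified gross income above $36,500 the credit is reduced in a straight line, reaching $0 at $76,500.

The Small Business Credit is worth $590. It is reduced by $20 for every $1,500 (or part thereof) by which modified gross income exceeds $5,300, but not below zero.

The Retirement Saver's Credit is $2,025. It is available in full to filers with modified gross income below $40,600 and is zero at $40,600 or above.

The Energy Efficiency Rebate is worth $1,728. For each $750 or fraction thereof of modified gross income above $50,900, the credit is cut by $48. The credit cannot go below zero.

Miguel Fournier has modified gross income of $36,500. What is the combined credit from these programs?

Elderly Relief Credit: $36,500 is at or below the $36,500 threshold, so the full $9,050 applies.
Small Business Credit: income exceeds $5,300 by $31,200, which is 21 full-or-partial $1,500 increments; reduction = 21 × $20 = $420, leaving $170.
Retirement Saver's Credit: $36,500 is below the $40,600 cutoff, so the full $2,025 applies.
Energy Efficiency Rebate: $36,500 is at or below the $50,900 threshold, so the full $1,728 applies.
Total: $9,050 + $170 + $2,025 + $1,728 = $12,973.

$12,973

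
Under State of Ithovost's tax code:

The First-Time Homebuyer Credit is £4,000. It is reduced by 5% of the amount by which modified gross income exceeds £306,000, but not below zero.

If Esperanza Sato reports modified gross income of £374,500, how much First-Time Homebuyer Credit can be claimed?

First-Time Homebuyer Credit: 5% of the £68,500 excess over £306,000 is £3,425; credit = £4,000 − £3,425 = £575.

£575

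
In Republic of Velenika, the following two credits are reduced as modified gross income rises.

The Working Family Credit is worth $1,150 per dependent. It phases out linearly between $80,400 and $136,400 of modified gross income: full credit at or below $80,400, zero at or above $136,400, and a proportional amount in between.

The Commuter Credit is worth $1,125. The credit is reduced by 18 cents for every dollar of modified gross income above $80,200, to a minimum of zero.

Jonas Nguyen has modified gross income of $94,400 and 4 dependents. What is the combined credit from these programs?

$3,450

Working Family Credit: base = 4 × $1,150 = $4,600. $94,400 is $14,000 into a $56,000 phase-out range, leaving 42,000/56,000 of the credit: $4,600 × 42,000/56,000 = $3,450.
Commuter Credit: 18% of the $14,200 excess over $80,200 is $2,556 ≥ base, so the credit is $0.
Total: $3,450 + $0 = $3,450.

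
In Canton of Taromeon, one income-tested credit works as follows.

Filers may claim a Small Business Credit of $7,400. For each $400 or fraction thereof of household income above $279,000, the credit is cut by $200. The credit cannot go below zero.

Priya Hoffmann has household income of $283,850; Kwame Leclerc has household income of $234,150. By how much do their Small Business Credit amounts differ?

Priya ($283,850): Small Business Credit: income exceeds $279,000 by $4,850, which is 13 full-or-partial $400 increments; reduction = 13 × $200 = $2,600, leaving $4,800.
Kwame ($234,150): Small Business Credit: $234,150 is at or below the $279,000 threshold, so the full $7,400 applies.
Difference: |$4,800 − $7,400| = $2,600.

$2,600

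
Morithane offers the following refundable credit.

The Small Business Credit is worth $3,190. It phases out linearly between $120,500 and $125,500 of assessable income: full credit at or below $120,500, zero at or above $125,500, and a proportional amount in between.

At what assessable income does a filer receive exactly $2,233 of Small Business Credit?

$122,000

$2,233 is 2,233/3,190 of the full $3,190, so 957/3,190 of the $5,000 range has been used: income = $120,500 + $5,000 × 957/3,190 = $122,000.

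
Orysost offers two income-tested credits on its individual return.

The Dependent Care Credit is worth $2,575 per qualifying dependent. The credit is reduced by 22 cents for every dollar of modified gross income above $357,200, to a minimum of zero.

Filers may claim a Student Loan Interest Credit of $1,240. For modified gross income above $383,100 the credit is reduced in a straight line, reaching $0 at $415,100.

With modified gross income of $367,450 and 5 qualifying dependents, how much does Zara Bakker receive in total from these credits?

Dependent Care Credit: base = 5 × $2,575 = $12,875. 22% of the $10,250 excess over $357,200 is $2,255; credit = $12,875 − $2,255 = $10,620.
Student Loan Interest Credit: $367,450 is at or below the $383,100 threshold, so the full $1,240 applies.
Total: $10,620 + $1,240 = $11,860.

$11,860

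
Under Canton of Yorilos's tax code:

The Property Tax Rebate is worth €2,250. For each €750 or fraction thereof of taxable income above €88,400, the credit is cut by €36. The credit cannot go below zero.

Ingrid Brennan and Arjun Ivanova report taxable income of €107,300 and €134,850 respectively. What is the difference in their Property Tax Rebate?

Ingrid (€107,300): Property Tax Rebate: income exceeds €88,400 by €18,900, which is 26 full-or-partial €750 increments; reduction = 26 × €36 = €936, leaving €1,314.
Arjun (€134,850): Property Tax Rebate: income exceeds €88,400 by €46,450, which is 62 full-or-partial €750 increments; reduction = 62 × €36 = €2,232, leaving €18.
Difference: |€1,314 − €18| = €1,296.

€1,296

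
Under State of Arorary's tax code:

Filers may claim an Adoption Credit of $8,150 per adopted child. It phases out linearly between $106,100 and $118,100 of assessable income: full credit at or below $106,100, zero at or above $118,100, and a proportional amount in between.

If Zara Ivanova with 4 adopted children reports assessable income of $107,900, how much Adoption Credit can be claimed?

Adoption Credit: base = 4 × $8,150 = $32,600. $107,900 is $1,800 into a $12,000 phase-out range, leaving 10,200/12,000 of the credit: $32,600 × 10,200/12,000 = $27,710.

$27,710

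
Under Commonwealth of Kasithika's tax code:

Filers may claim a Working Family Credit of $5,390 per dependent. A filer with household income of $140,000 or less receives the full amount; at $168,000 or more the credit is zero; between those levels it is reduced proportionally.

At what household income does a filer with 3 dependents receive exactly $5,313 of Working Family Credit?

Full credit = 3 × $5,390 = $16,170.
$5,313 is 5,313/16,170 of the full $16,170, so 10,857/16,170 of the $28,000 range has been used: income = $140,000 + $28,000 × 10,857/16,170 = $158,800.

$158,800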